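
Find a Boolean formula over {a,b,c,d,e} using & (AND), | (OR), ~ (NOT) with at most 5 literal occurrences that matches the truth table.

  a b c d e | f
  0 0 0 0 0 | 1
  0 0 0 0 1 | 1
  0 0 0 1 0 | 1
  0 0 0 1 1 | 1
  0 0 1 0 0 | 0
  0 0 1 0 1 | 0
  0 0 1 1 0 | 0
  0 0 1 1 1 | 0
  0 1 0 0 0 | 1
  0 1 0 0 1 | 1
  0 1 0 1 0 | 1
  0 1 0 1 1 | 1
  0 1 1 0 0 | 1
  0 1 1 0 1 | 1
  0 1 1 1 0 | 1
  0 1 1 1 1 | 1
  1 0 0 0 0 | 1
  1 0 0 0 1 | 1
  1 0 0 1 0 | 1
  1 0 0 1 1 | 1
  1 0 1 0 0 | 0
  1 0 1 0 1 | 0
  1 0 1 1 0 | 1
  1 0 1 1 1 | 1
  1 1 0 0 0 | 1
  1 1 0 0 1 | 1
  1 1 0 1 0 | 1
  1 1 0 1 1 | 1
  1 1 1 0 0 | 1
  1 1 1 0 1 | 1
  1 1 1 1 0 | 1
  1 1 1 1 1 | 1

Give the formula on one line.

  (d & a) = 00000000000000000011001100110011
  ~c = 11110000111100001111000011110000
  ((d & a) | ~c) = 11110000111100001111001111110011
  (b | ((d & a) | ~c)) = 11110000111111111111001111111111

(b | ((d & a) | ~c))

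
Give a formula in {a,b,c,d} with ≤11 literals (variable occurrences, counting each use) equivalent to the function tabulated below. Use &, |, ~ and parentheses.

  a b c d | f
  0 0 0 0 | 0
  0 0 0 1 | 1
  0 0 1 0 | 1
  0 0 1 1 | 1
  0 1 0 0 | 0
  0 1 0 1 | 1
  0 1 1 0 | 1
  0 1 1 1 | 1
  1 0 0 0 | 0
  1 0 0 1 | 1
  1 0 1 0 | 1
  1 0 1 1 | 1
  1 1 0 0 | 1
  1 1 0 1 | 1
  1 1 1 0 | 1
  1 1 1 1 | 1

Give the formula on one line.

  (c | d) = 0111011101110111
  (d | a) = 0101010111111111
  ((c | d) | (d | a)) = 0111011111111111
  (b & ((c | d) | (d | a))) = 0000011100001111
  ((b & ((c | d) | (d | a))) | d) = 0101011101011111
  (d & a) = 0000000001010101
  (c | (d & a)) = 0011001101110111
  (((b & ((c | d) | (d | a))) | d) | (c | (d & a))) = 0111011101111111

(((b & ((c | d) | (d | a))) | d) | (c | (d & a)))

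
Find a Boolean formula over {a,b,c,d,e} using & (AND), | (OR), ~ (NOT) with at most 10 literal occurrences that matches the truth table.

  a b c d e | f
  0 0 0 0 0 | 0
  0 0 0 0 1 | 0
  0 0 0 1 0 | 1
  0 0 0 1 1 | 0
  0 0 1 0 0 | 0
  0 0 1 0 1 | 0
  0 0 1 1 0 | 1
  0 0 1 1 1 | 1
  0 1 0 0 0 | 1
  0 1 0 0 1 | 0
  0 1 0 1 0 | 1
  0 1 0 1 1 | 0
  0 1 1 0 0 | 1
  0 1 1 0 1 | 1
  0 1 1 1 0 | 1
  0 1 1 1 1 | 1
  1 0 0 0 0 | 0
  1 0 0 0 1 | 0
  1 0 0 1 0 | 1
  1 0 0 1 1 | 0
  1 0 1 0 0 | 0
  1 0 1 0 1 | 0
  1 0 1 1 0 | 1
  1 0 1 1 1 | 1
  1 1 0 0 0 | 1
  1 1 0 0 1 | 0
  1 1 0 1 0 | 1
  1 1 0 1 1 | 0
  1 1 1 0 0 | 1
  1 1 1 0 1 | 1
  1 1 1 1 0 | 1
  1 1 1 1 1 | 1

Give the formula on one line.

(((b | ((a & ~d) & ((e & ~d) & ~c))) | d) & (c | ~e))

  ~d = 11001100110011001100110011001100
  (a & ~d) = 00000000000000001100110011001100
  (e & ~d) = 01000100010001000100010001000100
  ~c = 11110000111100001111000011110000
  ((e & ~d) & ~c) = 01000000010000000100000001000000
  ((a & ~d) & ((e & ~d) & ~c)) = 00000000000000000100000001000000
  (b | ((a & ~d) & ((e & ~d) & ~c))) = 00000000111111110100000011111111
  ((b | ((a & ~d) & ((e & ~d) & ~c))) | d) = 00110011111111110111001111111111
  ~e = 10101010101010101010101010101010
  (c | ~e) = 10101111101011111010111110101111
  (((b | ((a & ~d) & ((e & ~d) & ~c))) | d) & (c | ~e)) = 00100011101011110010001110101111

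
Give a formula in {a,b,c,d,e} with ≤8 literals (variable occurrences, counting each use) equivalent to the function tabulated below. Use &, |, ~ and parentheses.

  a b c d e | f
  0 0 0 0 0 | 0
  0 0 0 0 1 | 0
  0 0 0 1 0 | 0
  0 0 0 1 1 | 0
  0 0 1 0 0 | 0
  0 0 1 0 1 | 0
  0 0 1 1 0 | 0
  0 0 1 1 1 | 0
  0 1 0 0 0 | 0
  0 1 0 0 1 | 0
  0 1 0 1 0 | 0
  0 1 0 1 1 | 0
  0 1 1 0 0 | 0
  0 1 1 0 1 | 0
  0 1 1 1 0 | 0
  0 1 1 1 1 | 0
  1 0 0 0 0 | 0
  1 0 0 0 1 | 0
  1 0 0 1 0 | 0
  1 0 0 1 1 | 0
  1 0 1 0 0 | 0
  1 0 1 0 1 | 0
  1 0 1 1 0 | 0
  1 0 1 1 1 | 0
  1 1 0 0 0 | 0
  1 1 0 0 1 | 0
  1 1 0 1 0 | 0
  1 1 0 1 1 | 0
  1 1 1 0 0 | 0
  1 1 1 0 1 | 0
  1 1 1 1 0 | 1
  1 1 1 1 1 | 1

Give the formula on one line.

  (d & b) = 00000000001100110000000000110011
  ~a = 11111111111111110000000000000000
  ~c = 11110000111100001111000011110000
  (~a & ~c) = 11110000111100000000000000000000
  ((d & b) | (~a & ~c)) = 11110000111100110000000000110011
  (a & c) = 00000000000000000000111100001111
  (((d & b) | (~a & ~c)) & (a & c)) = 00000000000000000000000000000011

(((d & b) | (~a & ~c)) & (a & c))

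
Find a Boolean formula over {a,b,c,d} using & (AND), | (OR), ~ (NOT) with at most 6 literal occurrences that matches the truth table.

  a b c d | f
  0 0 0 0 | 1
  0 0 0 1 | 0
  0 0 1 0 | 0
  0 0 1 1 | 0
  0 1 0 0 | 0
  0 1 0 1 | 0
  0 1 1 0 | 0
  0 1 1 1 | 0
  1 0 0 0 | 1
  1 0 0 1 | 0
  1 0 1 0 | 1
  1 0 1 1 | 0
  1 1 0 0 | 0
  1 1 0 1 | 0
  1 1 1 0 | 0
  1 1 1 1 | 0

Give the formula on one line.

  ~d = 1010101010101010
  ~b = 1111000011110000
  ~c = 1100110011001100
  (c & a) = 0000000000110011
  (~c | (c & a)) = 1100110011111111
  (~b & (~c | (c & a))) = 1100000011110000
  (~d & (~b & (~c | (c & a)))) = 1000000010100000

(~d & (~b & (~c | (c & a))))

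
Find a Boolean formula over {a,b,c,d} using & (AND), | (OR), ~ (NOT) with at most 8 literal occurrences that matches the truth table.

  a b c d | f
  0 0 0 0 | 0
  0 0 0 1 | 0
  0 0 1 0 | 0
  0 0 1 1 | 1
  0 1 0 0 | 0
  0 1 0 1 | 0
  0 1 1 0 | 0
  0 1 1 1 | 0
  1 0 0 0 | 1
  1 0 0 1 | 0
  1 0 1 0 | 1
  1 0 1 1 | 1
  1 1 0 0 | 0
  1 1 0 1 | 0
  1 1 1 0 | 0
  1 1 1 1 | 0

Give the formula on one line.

  ~d = 1010101010101010
  ~b = 1111000011110000
  (c & ~b) = 0011000000110000
  ((c & ~b) | b) = 0011111100111111
  (~d | ((c & ~b) | b)) = 1011111110111111
  (d | a) = 0101010111111111
  ((d | a) & ~b) = 0101000011110000
  ((~d | ((c & ~b) | b)) & ((d | a) & ~b)) = 0001000010110000

((~d | ((c & ~b) | b)) & ((d | a) & ~b))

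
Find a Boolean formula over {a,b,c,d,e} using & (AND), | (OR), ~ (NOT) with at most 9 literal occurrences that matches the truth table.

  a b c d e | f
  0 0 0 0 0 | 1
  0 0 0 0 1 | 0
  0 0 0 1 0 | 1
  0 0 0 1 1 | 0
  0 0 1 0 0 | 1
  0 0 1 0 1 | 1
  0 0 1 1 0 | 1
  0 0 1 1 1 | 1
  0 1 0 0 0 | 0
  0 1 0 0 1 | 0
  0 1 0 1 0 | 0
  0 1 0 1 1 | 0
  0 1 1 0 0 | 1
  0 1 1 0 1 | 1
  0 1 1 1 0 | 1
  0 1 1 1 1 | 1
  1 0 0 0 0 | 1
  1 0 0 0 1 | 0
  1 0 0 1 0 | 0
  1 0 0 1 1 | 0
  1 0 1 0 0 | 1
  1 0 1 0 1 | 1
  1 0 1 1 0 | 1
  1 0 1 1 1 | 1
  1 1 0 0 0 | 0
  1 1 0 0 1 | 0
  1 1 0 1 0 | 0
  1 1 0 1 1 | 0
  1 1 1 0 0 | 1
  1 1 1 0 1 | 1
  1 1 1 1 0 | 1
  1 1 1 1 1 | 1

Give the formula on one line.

  ~b = 11111111000000001111111100000000
  ~c = 11110000111100001111000011110000
  ~a = 11111111111111110000000000000000
  (~c & ~a) = 11110000111100000000000000000000
  ~d = 11001100110011001100110011001100
  ((~c & ~a) | ~d) = 11111100111111001100110011001100
  (b | ((~c & ~a) | ~d)) = 11111100111111111100110011111111
  (~b & (b | ((~c & ~a) | ~d))) = 11111100000000001100110000000000
  ~e = 10101010101010101010101010101010
  ((~b & (b | ((~c & ~a) | ~d))) & ~e) = 10101000000000001000100000000000
  (c | ((~b & (b | ((~c & ~a) | ~d))) & ~e)) = 10101111000011111000111100001111

(c | ((~b & (b | ((~c & ~a) | ~d))) & ~e))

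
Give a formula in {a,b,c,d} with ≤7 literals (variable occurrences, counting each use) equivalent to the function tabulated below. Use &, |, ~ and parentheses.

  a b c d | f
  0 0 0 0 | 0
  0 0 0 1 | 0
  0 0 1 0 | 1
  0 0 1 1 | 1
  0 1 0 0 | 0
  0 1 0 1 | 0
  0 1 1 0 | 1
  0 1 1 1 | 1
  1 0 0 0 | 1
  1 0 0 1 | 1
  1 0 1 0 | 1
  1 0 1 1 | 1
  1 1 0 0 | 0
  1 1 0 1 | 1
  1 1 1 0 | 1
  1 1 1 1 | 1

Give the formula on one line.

  (a | b) = 0000111111111111
  ~b = 1111000011110000
  (d | ~b) = 1111010111110101
  ((a | b) & (d | ~b)) = 0000010111110101
  (a & ((a | b) & (d | ~b))) = 0000000011110101
  ((a & ((a | b) & (d | ~b))) | c) = 0011001111110111

((a & ((a | b) & (d | ~b))) | c)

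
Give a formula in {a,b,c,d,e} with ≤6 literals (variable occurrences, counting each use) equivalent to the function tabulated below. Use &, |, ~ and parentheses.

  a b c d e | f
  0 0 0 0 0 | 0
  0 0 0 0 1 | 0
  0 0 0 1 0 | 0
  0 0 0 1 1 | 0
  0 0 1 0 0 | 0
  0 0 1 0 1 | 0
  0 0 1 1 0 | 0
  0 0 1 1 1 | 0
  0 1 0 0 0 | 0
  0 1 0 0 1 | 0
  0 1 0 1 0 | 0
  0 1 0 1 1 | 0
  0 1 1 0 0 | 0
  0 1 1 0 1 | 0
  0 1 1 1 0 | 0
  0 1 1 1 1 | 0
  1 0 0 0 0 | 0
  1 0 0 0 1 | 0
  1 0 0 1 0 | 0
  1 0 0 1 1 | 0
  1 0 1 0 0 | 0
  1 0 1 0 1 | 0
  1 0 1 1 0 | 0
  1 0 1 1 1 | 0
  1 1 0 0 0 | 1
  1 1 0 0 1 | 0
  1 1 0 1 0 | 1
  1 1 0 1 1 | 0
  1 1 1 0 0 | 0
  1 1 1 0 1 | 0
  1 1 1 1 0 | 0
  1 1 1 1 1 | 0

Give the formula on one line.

((~e & ((c | b) & a)) & ~c)

  ~e = 10101010101010101010101010101010
  (c | b) = 00001111111111110000111111111111
  ((c | b) & a) = 00000000000000000000111111111111
  (~e & ((c | b) & a)) = 00000000000000000000101010101010
  ~c = 11110000111100001111000011110000
  ((~e & ((c | b) & a)) & ~c) = 00000000000000000000000010100000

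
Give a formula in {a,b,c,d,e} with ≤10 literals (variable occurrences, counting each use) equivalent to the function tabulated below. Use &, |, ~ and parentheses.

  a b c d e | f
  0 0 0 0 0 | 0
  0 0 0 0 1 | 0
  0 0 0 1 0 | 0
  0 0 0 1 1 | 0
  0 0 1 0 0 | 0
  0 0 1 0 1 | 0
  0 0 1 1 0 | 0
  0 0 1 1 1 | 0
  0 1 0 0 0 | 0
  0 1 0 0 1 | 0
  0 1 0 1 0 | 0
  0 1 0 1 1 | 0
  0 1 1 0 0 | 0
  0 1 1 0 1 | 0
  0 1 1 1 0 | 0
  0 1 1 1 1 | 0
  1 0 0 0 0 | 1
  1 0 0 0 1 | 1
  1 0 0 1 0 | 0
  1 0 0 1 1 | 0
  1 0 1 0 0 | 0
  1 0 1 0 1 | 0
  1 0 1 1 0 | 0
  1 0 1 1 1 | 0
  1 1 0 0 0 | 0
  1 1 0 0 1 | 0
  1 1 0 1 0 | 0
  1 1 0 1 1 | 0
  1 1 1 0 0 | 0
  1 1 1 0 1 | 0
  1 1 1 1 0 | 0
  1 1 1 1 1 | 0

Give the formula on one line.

  ~a = 11111111111111110000000000000000
  (~a & b) = 00000000111111110000000000000000
  ~b = 11111111000000001111111100000000
  ((~a & b) | ~b) = 11111111111111111111111100000000
  ~d = 11001100110011001100110011001100
  (~d & a) = 00000000000000001100110011001100
  ~c = 11110000111100001111000011110000
  (~c | b) = 11110000111111111111000011111111
  ((~d & a) & (~c | b)) = 00000000000000001100000011001100
  (((~a & b) | ~b) & ((~d & a) & (~c | b))) = 00000000000000001100000000000000

(((~a & b) | ~b) & ((~d & a) & (~c | b)))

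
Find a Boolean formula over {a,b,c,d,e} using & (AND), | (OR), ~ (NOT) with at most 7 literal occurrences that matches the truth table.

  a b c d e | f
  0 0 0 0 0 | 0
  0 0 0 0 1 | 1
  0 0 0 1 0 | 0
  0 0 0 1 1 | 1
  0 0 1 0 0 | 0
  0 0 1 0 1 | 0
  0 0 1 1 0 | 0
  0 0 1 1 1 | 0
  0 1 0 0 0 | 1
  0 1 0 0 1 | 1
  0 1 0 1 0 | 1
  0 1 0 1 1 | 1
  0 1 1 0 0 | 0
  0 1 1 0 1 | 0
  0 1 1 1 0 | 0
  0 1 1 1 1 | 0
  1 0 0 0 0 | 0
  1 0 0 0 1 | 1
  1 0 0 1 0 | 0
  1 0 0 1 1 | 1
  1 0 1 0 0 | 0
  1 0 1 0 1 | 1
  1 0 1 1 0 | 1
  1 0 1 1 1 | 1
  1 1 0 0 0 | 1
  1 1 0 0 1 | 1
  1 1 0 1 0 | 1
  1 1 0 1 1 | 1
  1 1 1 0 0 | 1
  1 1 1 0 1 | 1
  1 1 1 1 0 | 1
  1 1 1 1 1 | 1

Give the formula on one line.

  ~c = 11110000111100001111000011110000
  (~c | a) = 11110000111100001111111111111111
  (a & c) = 00000000000000000000111100001111
  (d & (a & c)) = 00000000000000000000001100000011
  (e | b) = 01010101111111110101010111111111
  ((d & (a & c)) | (e | b)) = 01010101111111110101011111111111
  ((~c | a) & ((d & (a & c)) | (e | b))) = 01010000111100000101011111111111

((~c | a) & ((d & (a & c)) | (e | b)))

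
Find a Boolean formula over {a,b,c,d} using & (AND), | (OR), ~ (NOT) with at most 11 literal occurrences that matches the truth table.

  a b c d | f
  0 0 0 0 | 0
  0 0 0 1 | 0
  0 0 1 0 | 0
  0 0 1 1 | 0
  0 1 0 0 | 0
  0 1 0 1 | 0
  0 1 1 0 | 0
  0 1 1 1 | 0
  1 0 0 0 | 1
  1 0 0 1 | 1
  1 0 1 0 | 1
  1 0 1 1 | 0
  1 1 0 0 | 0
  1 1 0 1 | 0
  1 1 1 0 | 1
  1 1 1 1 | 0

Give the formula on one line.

(((a & ~d) & (d | (~a | c))) | (~c & (a & ~b)))

  ~d = 1010101010101010
  (a & ~d) = 0000000010101010
  ~a = 1111111100000000
  (~a | c) = 1111111100110011
  (d | (~a | c)) = 1111111101110111
  ((a & ~d) & (d | (~a | c))) = 0000000000100010
  ~c = 1100110011001100
  ~b = 1111000011110000
  (a & ~b) = 0000000011110000
  (~c & (a & ~b)) = 0000000011000000
  (((a & ~d) & (d | (~a | c))) | (~c & (a & ~b))) = 0000000011100010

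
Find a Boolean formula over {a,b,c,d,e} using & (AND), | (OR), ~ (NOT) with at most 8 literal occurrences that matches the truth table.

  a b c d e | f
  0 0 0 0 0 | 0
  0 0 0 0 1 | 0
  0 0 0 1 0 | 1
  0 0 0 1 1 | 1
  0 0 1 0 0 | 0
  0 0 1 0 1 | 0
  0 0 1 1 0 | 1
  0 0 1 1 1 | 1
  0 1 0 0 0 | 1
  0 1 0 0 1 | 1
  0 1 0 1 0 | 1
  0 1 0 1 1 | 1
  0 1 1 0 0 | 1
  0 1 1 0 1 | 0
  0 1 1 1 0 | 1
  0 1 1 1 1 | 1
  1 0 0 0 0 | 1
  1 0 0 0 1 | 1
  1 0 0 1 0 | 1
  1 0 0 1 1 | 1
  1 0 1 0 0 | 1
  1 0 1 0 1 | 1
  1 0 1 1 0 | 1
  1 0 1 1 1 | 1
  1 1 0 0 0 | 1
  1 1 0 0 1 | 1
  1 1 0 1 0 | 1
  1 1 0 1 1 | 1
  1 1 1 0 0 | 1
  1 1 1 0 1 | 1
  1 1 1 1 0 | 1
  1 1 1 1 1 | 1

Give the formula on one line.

  (a | d) = 00110011001100111111111111111111
  ~a = 11111111111111110000000000000000
  ~e = 10101010101010101010101010101010
  ~c = 11110000111100001111000011110000
  (~e | ~c) = 11111010111110101111101011111010
  (~a & (~e | ~c)) = 11111010111110100000000000000000
  ((~a & (~e | ~c)) & b) = 00000000111110100000000000000000
  ((a | d) | ((~a & (~e | ~c)) & b)) = 00110011111110111111111111111111

((a | d) | ((~a & (~e | ~c)) & b))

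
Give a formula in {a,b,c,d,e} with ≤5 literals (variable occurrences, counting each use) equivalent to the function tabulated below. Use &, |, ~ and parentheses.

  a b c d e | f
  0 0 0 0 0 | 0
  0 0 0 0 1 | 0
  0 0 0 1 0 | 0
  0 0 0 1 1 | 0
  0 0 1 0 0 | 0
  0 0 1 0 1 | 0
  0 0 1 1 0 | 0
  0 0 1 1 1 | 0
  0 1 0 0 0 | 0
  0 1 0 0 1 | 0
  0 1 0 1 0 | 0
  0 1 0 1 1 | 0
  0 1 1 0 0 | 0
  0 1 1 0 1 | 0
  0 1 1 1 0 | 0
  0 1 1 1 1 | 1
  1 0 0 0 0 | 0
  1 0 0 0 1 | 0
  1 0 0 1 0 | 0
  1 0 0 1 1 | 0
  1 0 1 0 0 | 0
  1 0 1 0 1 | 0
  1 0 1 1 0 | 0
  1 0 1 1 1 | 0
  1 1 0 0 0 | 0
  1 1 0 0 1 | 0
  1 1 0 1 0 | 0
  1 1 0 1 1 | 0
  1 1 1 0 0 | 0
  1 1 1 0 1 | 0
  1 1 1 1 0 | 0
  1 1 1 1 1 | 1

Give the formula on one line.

(c & ((d & e) & b))

  (d & e) = 00010001000100010001000100010001
  ((d & e) & b) = 00000000000100010000000000010001
  (c & ((d & e) & b)) = 00000000000000010000000000000001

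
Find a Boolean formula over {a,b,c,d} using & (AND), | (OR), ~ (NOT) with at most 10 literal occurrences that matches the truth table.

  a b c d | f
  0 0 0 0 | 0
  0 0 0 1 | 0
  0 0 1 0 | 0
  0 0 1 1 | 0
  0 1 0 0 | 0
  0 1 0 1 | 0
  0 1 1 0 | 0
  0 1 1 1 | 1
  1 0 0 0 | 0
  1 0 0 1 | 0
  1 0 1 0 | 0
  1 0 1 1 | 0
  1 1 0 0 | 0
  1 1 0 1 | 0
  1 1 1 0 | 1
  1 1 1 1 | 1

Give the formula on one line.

((((b | a) | c) & (d | a)) & ((~b | c) & b))

  (b | a) = 0000111111111111
  ((b | a) | c) = 0011111111111111
  (d | a) = 0101010111111111
  (((b | a) | c) & (d | a)) = 0001010111111111
  ~b = 1111000011110000
  (~b | c) = 1111001111110011
  ((~b | c) & b) = 0000001100000011
  ((((b | a) | c) & (d | a)) & ((~b | c) & b)) = 0000000100000011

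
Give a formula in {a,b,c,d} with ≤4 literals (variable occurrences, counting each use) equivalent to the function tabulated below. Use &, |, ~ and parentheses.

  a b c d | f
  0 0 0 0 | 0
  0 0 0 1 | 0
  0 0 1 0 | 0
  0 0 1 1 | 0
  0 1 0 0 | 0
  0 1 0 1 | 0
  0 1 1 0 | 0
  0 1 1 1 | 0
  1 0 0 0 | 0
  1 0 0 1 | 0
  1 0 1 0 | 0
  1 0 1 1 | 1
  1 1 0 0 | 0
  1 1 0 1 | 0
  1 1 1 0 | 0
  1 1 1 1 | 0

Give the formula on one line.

((d & c) & (~b & a))

  (d & c) = 0001000100010001
  ~b = 1111000011110000
  (~b & a) = 0000000011110000
  ((d & c) & (~b & a)) = 0000000000010000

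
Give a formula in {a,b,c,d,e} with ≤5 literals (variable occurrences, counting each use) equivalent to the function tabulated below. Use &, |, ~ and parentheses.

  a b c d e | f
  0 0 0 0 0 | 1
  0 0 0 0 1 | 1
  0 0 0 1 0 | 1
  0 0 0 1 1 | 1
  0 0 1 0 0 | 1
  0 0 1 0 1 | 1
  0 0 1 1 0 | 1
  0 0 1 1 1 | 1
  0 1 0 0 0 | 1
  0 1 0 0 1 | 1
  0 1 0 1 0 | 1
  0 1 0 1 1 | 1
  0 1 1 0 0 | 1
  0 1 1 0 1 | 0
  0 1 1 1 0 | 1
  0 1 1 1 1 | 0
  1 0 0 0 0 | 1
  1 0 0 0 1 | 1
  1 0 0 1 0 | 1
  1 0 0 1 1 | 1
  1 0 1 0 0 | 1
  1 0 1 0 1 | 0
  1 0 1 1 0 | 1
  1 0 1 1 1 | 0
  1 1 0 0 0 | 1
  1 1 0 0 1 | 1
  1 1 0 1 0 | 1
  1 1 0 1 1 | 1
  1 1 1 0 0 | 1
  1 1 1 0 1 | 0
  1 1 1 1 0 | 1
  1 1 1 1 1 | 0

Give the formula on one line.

  ~c = 11110000111100001111000011110000
  ~e = 10101010101010101010101010101010
  (~c | ~e) = 11111010111110101111101011111010
  ~a = 11111111111111110000000000000000
  ~b = 11111111000000001111111100000000
  (~a & ~b) = 11111111000000000000000000000000
  ((~c | ~e) | (~a & ~b)) = 11111111111110101111101011111010

((~c | ~e) | (~a & ~b))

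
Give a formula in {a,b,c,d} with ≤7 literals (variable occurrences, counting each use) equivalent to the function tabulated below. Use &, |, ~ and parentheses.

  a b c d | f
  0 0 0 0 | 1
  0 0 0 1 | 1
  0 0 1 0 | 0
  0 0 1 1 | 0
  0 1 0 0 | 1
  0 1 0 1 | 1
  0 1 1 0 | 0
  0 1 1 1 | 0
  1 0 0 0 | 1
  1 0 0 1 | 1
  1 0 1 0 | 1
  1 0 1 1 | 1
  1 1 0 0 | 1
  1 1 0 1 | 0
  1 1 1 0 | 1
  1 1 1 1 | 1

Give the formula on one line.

((~c & (~a | ~b)) | (((c | ~a) | ~d) & a))

  ~c = 1100110011001100
  ~a = 1111111100000000
  ~b = 1111000011110000
  (~a | ~b) = 1111111111110000
  (~c & (~a | ~b)) = 1100110011000000
  (c | ~a) = 1111111100110011
  ~d = 1010101010101010
  ((c | ~a) | ~d) = 1111111110111011
  (((c | ~a) | ~d) & a) = 0000000010111011
  ((~c & (~a | ~b)) | (((c | ~a) | ~d) & a)) = 1100110011111011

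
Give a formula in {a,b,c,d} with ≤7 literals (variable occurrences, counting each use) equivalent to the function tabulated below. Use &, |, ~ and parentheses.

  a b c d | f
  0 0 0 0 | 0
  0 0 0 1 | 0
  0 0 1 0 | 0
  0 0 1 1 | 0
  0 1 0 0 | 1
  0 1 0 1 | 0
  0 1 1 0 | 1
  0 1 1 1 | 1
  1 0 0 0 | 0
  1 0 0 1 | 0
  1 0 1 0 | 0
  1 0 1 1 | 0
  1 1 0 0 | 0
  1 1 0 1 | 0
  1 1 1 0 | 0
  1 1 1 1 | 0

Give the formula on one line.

  ~a = 1111111100000000
  (~a & b) = 0000111100000000
  ~d = 1010101010101010
  (~a & ~d) = 1010101000000000
  (c & b) = 0000001100000011
  ((~a & ~d) | (c & b)) = 1010101100000011
  ((~a & b) & ((~a & ~d) | (c & b))) = 0000101100000000

((~a & b) & ((~a & ~d) | (c & b)))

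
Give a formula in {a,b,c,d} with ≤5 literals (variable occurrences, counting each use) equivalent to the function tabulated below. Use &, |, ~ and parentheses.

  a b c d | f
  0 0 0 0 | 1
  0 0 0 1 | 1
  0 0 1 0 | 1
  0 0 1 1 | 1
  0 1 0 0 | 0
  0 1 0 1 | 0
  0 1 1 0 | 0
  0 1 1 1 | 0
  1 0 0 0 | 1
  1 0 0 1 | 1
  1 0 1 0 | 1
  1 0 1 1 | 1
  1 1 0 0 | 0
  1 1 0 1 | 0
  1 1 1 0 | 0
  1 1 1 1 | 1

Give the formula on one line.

(~b | (a & (c & d)))

  ~b = 1111000011110000
  (c & d) = 0001000100010001
  (a & (c & d)) = 0000000000010001
  (~b | (a & (c & d))) = 1111000011110001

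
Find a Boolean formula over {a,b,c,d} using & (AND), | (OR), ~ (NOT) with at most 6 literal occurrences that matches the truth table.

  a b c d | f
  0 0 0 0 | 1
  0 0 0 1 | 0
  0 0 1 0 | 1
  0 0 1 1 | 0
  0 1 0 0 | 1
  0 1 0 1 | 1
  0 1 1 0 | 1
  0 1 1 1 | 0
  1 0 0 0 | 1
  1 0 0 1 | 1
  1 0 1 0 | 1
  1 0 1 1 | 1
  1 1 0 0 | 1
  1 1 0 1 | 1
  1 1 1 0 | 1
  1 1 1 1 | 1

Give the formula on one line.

  ~c = 1100110011001100
  (~c & b) = 0000110000001100
  ~d = 1010101010101010
  (~d | a) = 1010101011111111
  ((~c & b) | (~d | a)) = 1010111011111111

((~c & b) | (~d | a))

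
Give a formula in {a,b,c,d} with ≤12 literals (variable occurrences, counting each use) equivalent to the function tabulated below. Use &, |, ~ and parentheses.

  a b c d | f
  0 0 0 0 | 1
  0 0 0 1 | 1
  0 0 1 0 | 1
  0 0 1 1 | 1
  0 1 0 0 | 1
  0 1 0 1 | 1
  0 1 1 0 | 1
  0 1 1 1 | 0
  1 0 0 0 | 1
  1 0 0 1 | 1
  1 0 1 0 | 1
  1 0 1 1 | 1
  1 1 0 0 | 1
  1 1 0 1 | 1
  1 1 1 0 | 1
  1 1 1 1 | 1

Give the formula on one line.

((((~c & ~d) | ~b) | ((~d | a) & b)) | (~c & (b | d)))

  ~c = 1100110011001100
  ~d = 1010101010101010
  (~c & ~d) = 1000100010001000
  ~b = 1111000011110000
  ((~c & ~d) | ~b) = 1111100011111000
  (~d | a) = 1010101011111111
  ((~d | a) & b) = 0000101000001111
  (((~c & ~d) | ~b) | ((~d | a) & b)) = 1111101011111111
  (b | d) = 0101111101011111
  (~c & (b | d)) = 0100110001001100
  ((((~c & ~d) | ~b) | ((~d | a) & b)) | (~c & (b | d))) = 1111111011111111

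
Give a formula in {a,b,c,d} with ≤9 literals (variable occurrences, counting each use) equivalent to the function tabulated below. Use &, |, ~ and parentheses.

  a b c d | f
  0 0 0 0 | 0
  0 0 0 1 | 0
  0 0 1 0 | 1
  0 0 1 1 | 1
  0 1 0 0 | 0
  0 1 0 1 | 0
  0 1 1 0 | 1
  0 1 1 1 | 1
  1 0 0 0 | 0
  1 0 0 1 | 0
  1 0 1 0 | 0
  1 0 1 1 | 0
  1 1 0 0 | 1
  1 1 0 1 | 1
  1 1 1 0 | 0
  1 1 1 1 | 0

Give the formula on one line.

  ~b = 1111000011110000
  ~c = 1100110011001100
  (a & ~c) = 0000000011001100
  (~b | (a & ~c)) = 1111000011111100
  ((~b | (a & ~c)) & b) = 0000000000001100
  ~a = 1111111100000000
  (c & ~a) = 0011001100000000
  (((~b | (a & ~c)) & b) | (c & ~a)) = 0011001100001100

(((~b | (a & ~c)) & b) | (c & ~a))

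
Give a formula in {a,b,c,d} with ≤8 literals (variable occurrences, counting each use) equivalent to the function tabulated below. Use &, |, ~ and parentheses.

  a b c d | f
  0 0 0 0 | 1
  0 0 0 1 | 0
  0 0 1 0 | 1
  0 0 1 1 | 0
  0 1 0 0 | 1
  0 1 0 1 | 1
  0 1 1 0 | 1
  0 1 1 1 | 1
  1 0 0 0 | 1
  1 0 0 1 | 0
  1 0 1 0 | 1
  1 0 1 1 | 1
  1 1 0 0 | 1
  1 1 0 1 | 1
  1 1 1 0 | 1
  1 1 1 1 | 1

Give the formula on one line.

(((b & a) | ~d) | (b | (a & c)))

  (b & a) = 0000000000001111
  ~d = 1010101010101010
  ((b & a) | ~d) = 1010101010101111
  (a & c) = 0000000000110011
  (b | (a & c)) = 0000111100111111
  (((b & a) | ~d) | (b | (a & c))) = 1010111110111111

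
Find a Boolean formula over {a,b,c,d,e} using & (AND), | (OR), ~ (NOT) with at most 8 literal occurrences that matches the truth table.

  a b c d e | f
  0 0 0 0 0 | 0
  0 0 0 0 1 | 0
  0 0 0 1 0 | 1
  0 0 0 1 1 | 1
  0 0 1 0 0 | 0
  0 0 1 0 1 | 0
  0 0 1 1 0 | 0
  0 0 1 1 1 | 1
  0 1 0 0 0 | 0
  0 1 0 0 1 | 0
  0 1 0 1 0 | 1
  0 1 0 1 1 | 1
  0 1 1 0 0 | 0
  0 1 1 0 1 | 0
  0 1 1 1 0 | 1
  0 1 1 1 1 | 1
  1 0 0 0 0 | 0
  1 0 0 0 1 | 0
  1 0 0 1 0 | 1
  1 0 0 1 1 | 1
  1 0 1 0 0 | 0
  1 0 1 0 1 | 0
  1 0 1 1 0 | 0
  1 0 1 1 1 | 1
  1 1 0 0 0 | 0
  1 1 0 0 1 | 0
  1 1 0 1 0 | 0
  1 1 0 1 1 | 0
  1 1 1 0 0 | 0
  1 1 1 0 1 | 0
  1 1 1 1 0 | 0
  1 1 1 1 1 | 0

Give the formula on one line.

(((~b | ~a) & d) & ((~c | b) | (d & e)))

  ~b = 11111111000000001111111100000000
  ~a = 11111111111111110000000000000000
  (~b | ~a) = 11111111111111111111111100000000
  ((~b | ~a) & d) = 00110011001100110011001100000000
  ~c = 11110000111100001111000011110000
  (~c | b) = 11110000111111111111000011111111
  (d & e) = 00010001000100010001000100010001
  ((~c | b) | (d & e)) = 11110001111111111111000111111111
  (((~b | ~a) & d) & ((~c | b) | (d & e))) = 00110001001100110011000100000000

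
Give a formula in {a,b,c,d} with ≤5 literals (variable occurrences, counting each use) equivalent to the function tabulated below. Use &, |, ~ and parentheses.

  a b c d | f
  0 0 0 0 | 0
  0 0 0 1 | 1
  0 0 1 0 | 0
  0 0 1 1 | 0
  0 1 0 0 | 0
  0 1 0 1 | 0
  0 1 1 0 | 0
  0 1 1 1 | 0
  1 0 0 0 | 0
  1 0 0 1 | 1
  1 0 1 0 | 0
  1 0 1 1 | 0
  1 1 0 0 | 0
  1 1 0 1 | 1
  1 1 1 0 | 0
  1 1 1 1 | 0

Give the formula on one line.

((d & (~b | a)) & ~c)

  ~b = 1111000011110000
  (~b | a) = 1111000011111111
  (d & (~b | a)) = 0101000001010101
  ~c = 1100110011001100
  ((d & (~b | a)) & ~c) = 0100000001000100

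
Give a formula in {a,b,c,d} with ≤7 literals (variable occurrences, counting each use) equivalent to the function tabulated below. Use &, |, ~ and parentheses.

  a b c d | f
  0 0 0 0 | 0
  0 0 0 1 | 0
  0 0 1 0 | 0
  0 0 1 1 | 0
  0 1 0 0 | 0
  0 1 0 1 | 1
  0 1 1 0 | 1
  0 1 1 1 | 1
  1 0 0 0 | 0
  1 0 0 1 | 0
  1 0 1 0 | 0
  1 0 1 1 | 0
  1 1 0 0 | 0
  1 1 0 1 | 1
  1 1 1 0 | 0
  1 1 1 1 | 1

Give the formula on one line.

((~a & (b & c)) | (d & b))

  ~a = 1111111100000000
  (b & c) = 0000001100000011
  (~a & (b & c)) = 0000001100000000
  (d & b) = 0000010100000101
  ((~a & (b & c)) | (d & b)) = 0000011100000101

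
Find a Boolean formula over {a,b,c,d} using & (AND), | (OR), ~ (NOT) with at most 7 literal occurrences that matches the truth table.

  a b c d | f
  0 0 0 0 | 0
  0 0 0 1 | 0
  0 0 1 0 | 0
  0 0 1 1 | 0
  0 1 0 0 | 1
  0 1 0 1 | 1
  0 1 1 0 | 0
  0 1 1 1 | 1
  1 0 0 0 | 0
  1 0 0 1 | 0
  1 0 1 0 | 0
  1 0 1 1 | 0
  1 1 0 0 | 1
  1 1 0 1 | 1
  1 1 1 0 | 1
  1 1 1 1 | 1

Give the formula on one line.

(b & (d | ((~c | a) | (d & b))))

  ~c = 1100110011001100
  (~c | a) = 1100110011111111
  (d & b) = 0000010100000101
  ((~c | a) | (d & b)) = 1100110111111111
  (d | ((~c | a) | (d & b))) = 1101110111111111
  (b & (d | ((~c | a) | (d & b)))) = 0000110100001111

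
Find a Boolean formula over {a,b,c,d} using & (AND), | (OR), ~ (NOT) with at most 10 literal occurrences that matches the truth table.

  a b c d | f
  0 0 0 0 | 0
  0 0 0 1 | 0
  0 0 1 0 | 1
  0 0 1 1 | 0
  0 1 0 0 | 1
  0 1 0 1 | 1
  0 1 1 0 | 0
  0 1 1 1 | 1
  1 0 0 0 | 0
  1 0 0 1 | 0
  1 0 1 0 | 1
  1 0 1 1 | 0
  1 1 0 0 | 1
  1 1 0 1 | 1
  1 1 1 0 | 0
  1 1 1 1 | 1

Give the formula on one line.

  (b & d) = 0000010100000101
  ~b = 1111000011110000
  (c & ~b) = 0011000000110000
  ~c = 1100110011001100
  (~c & b) = 0000110000001100
  ((c & ~b) | (~c & b)) = 0011110000111100
  ~d = 1010101010101010
  (~c | ~d) = 1110111011101110
  (((c & ~b) | (~c & b)) & (~c | ~d)) = 0010110000101100
  ((b & d) | (((c & ~b) | (~c & b)) & (~c | ~d))) = 0010110100101101

((b & d) | (((c & ~b) | (~c & b)) & (~c | ~d)))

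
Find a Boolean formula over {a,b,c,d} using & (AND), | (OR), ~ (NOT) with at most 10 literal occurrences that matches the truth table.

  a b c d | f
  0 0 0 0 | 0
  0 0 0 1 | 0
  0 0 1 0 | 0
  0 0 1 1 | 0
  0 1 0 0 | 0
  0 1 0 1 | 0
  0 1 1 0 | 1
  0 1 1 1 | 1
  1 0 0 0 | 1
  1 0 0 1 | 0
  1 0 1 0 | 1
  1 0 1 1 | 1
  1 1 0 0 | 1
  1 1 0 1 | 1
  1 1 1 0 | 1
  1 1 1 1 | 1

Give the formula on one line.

  ~d = 1010101010101010
  (a & b) = 0000000000001111
  (~d | (a & b)) = 1010101010101111
  (c | (~d | (a & b))) = 1011101110111111
  ~c = 1100110011001100
  (d & ~c) = 0100010001000100
  (b & c) = 0000001100000011
  (a | (b & c)) = 0000001111111111
  ((d & ~c) | (a | (b & c))) = 0100011111111111
  ((c | (~d | (a & b))) & ((d & ~c) | (a | (b & c)))) = 0000001110111111

((c | (~d | (a & b))) & ((d & ~c) | (a | (b & c))))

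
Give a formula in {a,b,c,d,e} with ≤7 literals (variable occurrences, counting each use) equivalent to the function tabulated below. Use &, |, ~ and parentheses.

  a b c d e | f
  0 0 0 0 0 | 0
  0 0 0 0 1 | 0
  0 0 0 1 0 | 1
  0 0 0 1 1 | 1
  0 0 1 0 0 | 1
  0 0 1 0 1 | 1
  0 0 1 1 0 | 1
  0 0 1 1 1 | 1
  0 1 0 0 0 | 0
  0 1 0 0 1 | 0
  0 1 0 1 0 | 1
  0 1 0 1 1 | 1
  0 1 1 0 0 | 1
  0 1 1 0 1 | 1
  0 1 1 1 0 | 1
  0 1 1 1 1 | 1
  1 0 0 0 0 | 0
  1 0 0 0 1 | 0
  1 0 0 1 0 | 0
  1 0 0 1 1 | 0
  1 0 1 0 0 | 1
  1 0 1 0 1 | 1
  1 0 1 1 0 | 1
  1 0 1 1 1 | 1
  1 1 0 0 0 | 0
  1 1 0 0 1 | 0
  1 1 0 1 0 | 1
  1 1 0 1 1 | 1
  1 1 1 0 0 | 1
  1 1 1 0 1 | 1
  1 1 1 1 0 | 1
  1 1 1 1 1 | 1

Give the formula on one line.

  ~a = 11111111111111110000000000000000
  ~b = 11111111000000001111111100000000
  (~a | ~b) = 11111111111111111111111100000000
  ~d = 11001100110011001100110011001100
  ((~a | ~b) & ~d) = 11001100110011001100110000000000
  (b | ~a) = 11111111111111110000000011111111
  (((~a | ~b) & ~d) | (b | ~a)) = 11111111111111111100110011111111
  ((((~a | ~b) & ~d) | (b | ~a)) & d) = 00110011001100110000000000110011
  (c | ((((~a | ~b) & ~d) | (b | ~a)) & d)) = 00111111001111110000111100111111

(c | ((((~a | ~b) & ~d) | (b | ~a)) & d))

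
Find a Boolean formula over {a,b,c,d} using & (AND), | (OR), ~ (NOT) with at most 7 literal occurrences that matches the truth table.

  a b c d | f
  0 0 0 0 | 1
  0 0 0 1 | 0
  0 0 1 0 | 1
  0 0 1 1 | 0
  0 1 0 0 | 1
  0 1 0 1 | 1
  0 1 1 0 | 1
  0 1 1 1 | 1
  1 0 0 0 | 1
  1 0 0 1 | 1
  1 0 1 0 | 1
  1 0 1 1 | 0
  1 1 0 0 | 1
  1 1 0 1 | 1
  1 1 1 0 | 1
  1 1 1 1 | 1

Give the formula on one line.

((a & ~c) | (b | ~d))

  ~c = 1100110011001100
  (a & ~c) = 0000000011001100
  ~d = 1010101010101010
  (b | ~d) = 1010111110101111
  ((a & ~c) | (b | ~d)) = 1010111111101111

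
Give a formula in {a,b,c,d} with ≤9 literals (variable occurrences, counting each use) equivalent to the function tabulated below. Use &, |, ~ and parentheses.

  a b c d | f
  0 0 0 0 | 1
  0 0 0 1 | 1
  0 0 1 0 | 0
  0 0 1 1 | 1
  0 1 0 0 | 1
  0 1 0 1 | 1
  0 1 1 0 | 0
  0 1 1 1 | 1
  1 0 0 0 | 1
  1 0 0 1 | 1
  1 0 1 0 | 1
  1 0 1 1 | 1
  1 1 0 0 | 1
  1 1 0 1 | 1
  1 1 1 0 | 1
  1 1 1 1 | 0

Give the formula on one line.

(~c | ((d & ~a) | (a & (~d | (c & ~b)))))

  ~c = 1100110011001100
  ~a = 1111111100000000
  (d & ~a) = 0101010100000000
  ~d = 1010101010101010
  ~b = 1111000011110000
  (c & ~b) = 0011000000110000
  (~d | (c & ~b)) = 1011101010111010
  (a & (~d | (c & ~b))) = 0000000010111010
  ((d & ~a) | (a & (~d | (c & ~b)))) = 0101010110111010
  (~c | ((d & ~a) | (a & (~d | (c & ~b))))) = 1101110111111110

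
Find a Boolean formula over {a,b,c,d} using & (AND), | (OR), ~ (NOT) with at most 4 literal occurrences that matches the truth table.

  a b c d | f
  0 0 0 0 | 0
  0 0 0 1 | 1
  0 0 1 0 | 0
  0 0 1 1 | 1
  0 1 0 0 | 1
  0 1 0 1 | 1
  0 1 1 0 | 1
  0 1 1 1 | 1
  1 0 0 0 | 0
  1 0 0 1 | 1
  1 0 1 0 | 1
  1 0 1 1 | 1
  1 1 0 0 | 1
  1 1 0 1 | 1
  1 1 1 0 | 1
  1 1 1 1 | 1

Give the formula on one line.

  (a & c) = 0000000000110011
  ((a & c) | d) = 0101010101110111
  (b | ((a & c) | d)) = 0101111101111111

(b | ((a & c) | d))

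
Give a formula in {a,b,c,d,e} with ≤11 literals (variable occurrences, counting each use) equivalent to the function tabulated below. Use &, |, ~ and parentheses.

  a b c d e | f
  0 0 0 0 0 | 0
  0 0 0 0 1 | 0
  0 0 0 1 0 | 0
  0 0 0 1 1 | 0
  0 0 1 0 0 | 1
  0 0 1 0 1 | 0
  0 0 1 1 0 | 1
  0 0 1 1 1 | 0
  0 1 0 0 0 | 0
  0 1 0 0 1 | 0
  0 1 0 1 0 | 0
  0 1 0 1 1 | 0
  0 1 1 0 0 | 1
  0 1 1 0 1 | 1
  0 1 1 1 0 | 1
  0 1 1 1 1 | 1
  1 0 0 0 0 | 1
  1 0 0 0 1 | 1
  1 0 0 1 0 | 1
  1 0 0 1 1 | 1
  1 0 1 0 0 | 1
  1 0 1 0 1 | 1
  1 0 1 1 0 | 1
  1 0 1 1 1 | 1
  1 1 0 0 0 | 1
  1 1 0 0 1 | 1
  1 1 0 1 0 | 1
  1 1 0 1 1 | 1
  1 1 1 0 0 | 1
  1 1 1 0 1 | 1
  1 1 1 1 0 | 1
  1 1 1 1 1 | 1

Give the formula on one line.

  ~a = 11111111111111110000000000000000
  (~a | d) = 11111111111111110011001100110011
  ~c = 11110000111100001111000011110000
  ((~a | d) | ~c) = 11111111111111111111001111110011
  ~b = 11111111000000001111111100000000
  (e & ~b) = 01010101000000000101010100000000
  (((~a | d) | ~c) & (e & ~b)) = 01010101000000000101000100000000
  ((((~a | d) | ~c) & (e & ~b)) | c) = 01011111000011110101111100001111
  ~e = 10101010101010101010101010101010
  (~e | b) = 10101010111111111010101011111111
  (((((~a | d) | ~c) & (e & ~b)) | c) & (~e | b)) = 00001010000011110000101000001111
  (a | (((((~a | d) | ~c) & (e & ~b)) | c) & (~e | b))) = 00001010000011111111111111111111

(a | (((((~a | d) | ~c) & (e & ~b)) | c) & (~e | b)))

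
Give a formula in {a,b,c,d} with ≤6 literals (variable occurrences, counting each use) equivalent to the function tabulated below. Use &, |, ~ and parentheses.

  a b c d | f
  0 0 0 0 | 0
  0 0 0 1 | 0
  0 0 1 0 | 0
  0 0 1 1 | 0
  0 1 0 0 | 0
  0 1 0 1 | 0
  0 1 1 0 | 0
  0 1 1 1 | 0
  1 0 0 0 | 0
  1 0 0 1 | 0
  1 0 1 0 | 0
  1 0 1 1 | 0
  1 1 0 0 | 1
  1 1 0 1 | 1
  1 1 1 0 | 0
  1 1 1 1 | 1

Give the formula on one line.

  ~c = 1100110011001100
  (d | ~c) = 1101110111011101
  (a & (d | ~c)) = 0000000011011101
  ~b = 1111000011110000
  ((a & (d | ~c)) | ~b) = 1111000011111101
  (b & ((a & (d | ~c)) | ~b)) = 0000000000001101

(b & ((a & (d | ~c)) | ~b))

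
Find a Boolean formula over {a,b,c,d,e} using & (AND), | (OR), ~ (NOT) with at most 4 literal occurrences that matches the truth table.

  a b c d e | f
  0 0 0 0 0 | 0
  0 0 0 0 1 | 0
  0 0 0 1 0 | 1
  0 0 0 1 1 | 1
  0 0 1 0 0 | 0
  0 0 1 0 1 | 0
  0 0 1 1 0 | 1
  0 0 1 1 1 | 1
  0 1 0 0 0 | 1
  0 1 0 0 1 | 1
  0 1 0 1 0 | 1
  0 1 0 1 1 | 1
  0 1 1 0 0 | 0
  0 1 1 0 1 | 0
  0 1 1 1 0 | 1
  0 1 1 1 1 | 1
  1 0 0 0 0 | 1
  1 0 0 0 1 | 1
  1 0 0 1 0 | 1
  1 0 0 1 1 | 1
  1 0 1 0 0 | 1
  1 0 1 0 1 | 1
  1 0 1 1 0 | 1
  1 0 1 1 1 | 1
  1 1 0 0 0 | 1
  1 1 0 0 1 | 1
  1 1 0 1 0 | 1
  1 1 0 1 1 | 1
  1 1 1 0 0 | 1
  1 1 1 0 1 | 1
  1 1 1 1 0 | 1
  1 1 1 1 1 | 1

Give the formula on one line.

(d | (a | (~c & b)))

  ~c = 11110000111100001111000011110000
  (~c & b) = 00000000111100000000000011110000
  (a | (~c & b)) = 00000000111100001111111111111111
  (d | (a | (~c & b))) = 00110011111100111111111111111111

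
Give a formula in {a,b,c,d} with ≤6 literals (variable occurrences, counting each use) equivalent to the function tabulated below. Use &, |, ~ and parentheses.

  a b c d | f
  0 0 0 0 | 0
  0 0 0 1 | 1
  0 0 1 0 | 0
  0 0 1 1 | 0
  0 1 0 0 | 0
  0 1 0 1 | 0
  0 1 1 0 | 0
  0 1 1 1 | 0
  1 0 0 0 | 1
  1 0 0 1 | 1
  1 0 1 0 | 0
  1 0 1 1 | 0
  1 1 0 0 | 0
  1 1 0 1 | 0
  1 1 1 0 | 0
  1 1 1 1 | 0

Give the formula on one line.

(~b & (((d & ~b) | (a | b)) & ~c))

  ~b = 1111000011110000
  (d & ~b) = 0101000001010000
  (a | b) = 0000111111111111
  ((d & ~b) | (a | b)) = 0101111111111111
  ~c = 1100110011001100
  (((d & ~b) | (a | b)) & ~c) = 0100110011001100
  (~b & (((d & ~b) | (a | b)) & ~c)) = 0100000011000000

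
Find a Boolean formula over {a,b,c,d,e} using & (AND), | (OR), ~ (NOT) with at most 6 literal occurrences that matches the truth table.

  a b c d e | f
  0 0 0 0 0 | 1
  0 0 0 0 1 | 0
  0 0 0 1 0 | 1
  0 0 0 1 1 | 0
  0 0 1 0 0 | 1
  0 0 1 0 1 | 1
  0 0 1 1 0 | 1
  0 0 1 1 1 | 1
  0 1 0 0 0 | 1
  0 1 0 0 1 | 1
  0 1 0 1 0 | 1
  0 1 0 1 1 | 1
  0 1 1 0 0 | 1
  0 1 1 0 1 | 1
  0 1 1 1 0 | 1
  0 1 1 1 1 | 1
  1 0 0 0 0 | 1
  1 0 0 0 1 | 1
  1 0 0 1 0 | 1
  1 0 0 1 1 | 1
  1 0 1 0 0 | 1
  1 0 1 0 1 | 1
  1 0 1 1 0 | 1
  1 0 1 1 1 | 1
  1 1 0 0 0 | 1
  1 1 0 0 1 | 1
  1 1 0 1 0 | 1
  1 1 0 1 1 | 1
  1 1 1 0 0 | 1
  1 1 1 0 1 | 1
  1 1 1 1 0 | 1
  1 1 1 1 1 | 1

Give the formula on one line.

  ~e = 10101010101010101010101010101010
  (~e | a) = 10101010101010101111111111111111
  (b | (~e | a)) = 10101010111111111111111111111111
  ~c = 11110000111100001111000011110000
  ((b | (~e | a)) & ~c) = 10100000111100001111000011110000
  (((b | (~e | a)) & ~c) | c) = 10101111111111111111111111111111

(((b | (~e | a)) & ~c) | c)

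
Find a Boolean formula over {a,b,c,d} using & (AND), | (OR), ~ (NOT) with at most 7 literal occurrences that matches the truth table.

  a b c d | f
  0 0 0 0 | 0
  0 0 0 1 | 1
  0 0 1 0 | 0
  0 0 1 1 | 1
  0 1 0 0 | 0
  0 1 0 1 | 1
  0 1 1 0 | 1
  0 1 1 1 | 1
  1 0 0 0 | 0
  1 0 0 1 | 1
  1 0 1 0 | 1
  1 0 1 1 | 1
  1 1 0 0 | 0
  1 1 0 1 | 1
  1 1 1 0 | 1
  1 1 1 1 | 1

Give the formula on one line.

(((b | a) & c) | d)

  (b | a) = 0000111111111111
  ((b | a) & c) = 0000001100110011
  (((b | a) & c) | d) = 0101011101110111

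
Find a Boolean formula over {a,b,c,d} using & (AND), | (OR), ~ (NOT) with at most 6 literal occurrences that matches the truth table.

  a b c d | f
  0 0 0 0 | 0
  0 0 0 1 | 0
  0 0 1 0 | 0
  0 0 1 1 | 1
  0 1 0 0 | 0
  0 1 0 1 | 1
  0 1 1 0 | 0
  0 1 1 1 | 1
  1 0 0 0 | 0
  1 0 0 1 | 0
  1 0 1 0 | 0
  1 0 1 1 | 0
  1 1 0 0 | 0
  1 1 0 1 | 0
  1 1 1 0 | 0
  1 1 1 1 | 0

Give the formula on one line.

(((~d | ~a) & d) & (b | c))

  ~d = 1010101010101010
  ~a = 1111111100000000
  (~d | ~a) = 1111111110101010
  ((~d | ~a) & d) = 0101010100000000
  (b | c) = 0011111100111111
  (((~d | ~a) & d) & (b | c)) = 0001010100000000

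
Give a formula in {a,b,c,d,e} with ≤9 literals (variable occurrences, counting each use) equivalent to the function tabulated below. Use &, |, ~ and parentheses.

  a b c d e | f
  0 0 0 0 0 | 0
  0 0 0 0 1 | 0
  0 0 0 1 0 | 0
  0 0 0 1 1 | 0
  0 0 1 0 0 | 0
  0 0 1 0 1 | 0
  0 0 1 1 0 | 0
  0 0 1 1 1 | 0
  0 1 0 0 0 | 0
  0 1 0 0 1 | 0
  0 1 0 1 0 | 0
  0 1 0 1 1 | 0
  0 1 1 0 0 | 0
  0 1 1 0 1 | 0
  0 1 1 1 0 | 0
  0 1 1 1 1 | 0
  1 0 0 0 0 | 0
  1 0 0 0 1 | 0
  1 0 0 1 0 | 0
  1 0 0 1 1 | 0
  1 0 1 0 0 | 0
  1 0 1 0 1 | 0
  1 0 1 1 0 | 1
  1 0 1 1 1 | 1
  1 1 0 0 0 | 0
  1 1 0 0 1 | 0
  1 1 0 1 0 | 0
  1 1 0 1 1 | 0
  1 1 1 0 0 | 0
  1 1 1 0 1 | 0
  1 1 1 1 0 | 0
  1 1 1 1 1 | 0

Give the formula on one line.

  ~b = 11111111000000001111111100000000
  (~b & a) = 00000000000000001111111100000000
  (b & e) = 00000000010101010000000001010101
  (c | (b & e)) = 00001111010111110000111101011111
  (d & (c | (b & e))) = 00000011000100110000001100010011
  ((~b & a) & (d & (c | (b & e)))) = 00000000000000000000001100000000

((~b & a) & (d & (c | (b & e))))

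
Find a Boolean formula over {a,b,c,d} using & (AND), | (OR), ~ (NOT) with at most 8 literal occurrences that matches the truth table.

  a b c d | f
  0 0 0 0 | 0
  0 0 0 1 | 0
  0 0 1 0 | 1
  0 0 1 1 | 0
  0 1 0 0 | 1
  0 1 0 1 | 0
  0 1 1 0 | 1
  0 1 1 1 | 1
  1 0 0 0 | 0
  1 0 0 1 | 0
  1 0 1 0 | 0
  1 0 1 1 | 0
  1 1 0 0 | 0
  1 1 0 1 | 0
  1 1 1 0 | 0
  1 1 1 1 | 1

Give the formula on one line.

(((c | b) & ((b & c) | ~d)) & (d | (~d & ~a)))

  (c | b) = 0011111100111111
  (b & c) = 0000001100000011
  ~d = 1010101010101010
  ((b & c) | ~d) = 1010101110101011
  ((c | b) & ((b & c) | ~d)) = 0010101100101011
  ~a = 1111111100000000
  (~d & ~a) = 1010101000000000
  (d | (~d & ~a)) = 1111111101010101
  (((c | b) & ((b & c) | ~d)) & (d | (~d & ~a))) = 0010101100000001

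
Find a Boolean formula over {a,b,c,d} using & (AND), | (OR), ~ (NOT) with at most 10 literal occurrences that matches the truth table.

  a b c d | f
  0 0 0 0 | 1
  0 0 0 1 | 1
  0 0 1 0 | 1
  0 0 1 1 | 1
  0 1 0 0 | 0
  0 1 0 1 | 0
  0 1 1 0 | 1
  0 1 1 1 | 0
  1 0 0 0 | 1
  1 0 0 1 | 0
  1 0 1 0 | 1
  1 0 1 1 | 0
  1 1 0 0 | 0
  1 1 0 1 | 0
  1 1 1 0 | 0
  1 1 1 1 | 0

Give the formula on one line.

  ~a = 1111111100000000
  ~d = 1010101010101010
  (~a | ~d) = 1111111110101010
  ~c = 1100110011001100
  (b & ~c) = 0000110000001100
  ((~a | ~d) | (b & ~c)) = 1111111110101110
  ~b = 1111000011110000
  (c & ~d) = 0010001000100010
  (~a & (c & ~d)) = 0010001000000000
  (~b | (~a & (c & ~d))) = 1111001011110000
  (((~a | ~d) | (b & ~c)) & (~b | (~a & (c & ~d)))) = 1111001010100000

(((~a | ~d) | (b & ~c)) & (~b | (~a & (c & ~d))))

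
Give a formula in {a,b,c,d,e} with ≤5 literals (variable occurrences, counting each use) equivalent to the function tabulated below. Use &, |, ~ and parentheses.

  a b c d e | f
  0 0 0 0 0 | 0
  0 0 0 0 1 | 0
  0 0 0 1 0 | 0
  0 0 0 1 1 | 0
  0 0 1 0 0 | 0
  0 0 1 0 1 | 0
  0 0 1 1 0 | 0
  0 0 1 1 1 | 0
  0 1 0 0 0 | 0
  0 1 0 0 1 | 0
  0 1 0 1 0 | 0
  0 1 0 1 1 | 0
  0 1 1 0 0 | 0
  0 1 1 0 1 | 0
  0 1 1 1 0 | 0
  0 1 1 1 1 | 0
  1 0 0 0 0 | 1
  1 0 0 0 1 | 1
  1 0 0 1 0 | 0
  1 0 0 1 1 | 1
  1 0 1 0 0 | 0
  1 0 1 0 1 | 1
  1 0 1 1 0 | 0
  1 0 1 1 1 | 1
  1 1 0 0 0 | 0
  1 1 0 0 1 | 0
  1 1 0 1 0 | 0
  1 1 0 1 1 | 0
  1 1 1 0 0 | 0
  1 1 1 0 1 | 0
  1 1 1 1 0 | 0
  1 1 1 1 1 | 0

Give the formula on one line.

(a & (((~c & ~d) | e) & ~b))

  ~c = 11110000111100001111000011110000
  ~d = 11001100110011001100110011001100
  (~c & ~d) = 11000000110000001100000011000000
  ((~c & ~d) | e) = 11010101110101011101010111010101
  ~b = 11111111000000001111111100000000
  (((~c & ~d) | e) & ~b) = 11010101000000001101010100000000
  (a & (((~c & ~d) | e) & ~b)) = 00000000000000001101010100000000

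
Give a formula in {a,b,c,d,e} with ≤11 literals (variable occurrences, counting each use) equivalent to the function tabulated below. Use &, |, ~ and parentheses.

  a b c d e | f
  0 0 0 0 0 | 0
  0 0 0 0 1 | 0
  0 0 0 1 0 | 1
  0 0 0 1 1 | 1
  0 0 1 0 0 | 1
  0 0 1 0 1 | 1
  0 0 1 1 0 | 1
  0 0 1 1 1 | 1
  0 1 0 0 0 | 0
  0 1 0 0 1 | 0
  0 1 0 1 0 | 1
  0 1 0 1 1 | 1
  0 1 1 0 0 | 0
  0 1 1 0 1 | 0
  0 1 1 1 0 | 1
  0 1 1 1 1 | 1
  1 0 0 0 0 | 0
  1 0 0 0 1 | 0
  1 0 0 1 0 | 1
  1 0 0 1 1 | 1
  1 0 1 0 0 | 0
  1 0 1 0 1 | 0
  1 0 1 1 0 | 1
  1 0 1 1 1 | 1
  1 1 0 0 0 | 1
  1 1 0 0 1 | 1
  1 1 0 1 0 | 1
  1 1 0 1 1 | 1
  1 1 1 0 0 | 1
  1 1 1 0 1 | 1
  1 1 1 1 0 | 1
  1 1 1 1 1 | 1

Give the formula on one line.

  ~b = 11111111000000001111111100000000
  ~c = 11110000111100001111000011110000
  (~b | ~c) = 11111111111100001111111111110000
  ~d = 11001100110011001100110011001100
  ((~b | ~c) & ~d) = 11001100110000001100110011000000
  ~a = 11111111111111110000000000000000
  (~a | d) = 11111111111111110011001100110011
  (c & (~a | d)) = 00001111000011110000001100000011
  (((~b | ~c) & ~d) & (c & (~a | d))) = 00001100000000000000000000000000
  (a & b) = 00000000000000000000000011111111
  ((a & b) | d) = 00110011001100110011001111111111
  ((((~b | ~c) & ~d) & (c & (~a | d))) | ((a & b) | d)) = 00111111001100110011001111111111

((((~b | ~c) & ~d) & (c & (~a | d))) | ((a & b) | d))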